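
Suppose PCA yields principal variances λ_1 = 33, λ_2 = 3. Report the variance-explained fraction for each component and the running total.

Step 1 — total variance = trace(Sigma) = Σ λ_i = 33 + 3 = 36.

Step 2 — fraction explained by component i = λ_i / Σ λ:
  PC1: 33/36 = 0.9167
  PC2: 3/36 = 0.0833

Step 3 — cumulative fraction after k components = (λ_1 + ... + λ_k) / Σ λ:
  k = 1: 33/36 = 0.9167
  k = 2: (33 + 3)/36 = 36/36 = 1

Summary (fraction, with percent):

explained: PC1 0.9167 (91.67%), PC2 0.0833 (8.33%);  cumulative: 0.9167, 1


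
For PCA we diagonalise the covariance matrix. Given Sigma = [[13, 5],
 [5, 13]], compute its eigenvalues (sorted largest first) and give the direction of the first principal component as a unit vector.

Step 1 — characteristic polynomial of 2×2 Sigma:
  det(Sigma - λI) = λ² - trace · λ + det = 0.
  trace = 13 + 13 = 26, det = 13·13 - (5)² = 144.
Step 2 — discriminant:
  Δ = trace² - 4·det = 676 - 576 = 100.
Step 3 — eigenvalues:
  λ = (trace ± √Δ)/2 = (26 ± 10)/2,
  λ_1 = 18,  λ_2 = 8.

Step 4 — unit eigenvector for λ_1: solve (Sigma - λ_1 I)v = 0. First row:
  (13 - 18)·v_x + (5)·v_y = 0, i.e. (-5)·v_x + (5)·v_y = 0,
  so v ∝ (b, λ_1 - a) = (5, 5) = u.
  ||u|| = √((5)² + (5)²) = √(50) ≈ 7.0711,
  v_1 = u/||u|| ≈ (0.7071, 0.7071) (||v_1|| = 1).

λ_1 = 18,  λ_2 = 8;  v_1 ≈ (0.7071, 0.7071)


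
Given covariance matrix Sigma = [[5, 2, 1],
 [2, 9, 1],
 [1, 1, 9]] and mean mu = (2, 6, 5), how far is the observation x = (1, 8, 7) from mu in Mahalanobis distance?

Step 1 — centre the observation: (x - mu) = (-1, 2, 2).

Step 2 — invert Sigma (cofactor / det for 3×3, or solve directly):
  Sigma^{-1} = [[0.2228, -0.0474, -0.0195],
 [-0.0474, 0.1226, -0.0084],
 [-0.0195, -0.0084, 0.1142]].

Step 3 — form the quadratic (x - mu)^T · Sigma^{-1} · (x - mu):
  Sigma^{-1} · (x - mu) = (-0.3565, 0.2758, 0.2312).
  (x - mu)^T · [Sigma^{-1} · (x - mu)] = (-1)·(-0.3565) + (2)·(0.2758) + (2)·(0.2312) = 1.3705.

Step 4 — take square root: d = √(1.3705) ≈ 1.1707.

d(x, mu) = √(1.3705) ≈ 1.1707


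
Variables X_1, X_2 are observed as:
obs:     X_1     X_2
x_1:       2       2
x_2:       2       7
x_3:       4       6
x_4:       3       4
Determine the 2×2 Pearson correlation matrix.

Step 1 — column means:
  mean(X_1) = (2 + 2 + 4 + 3) / 4 = 11/4 = 2.75
  mean(X_2) = (2 + 7 + 6 + 4) / 4 = 19/4 = 4.75

Step 2 — sample variances and covariances s[i,j] = (1/(n-1)) · Σ_k (x_{k,i} - mean_i) · (x_{k,j} - mean_j), with n-1 = 3:
  s[X_1,X_1] = ((-0.75)·(-0.75) + (-0.75)·(-0.75) + (1.25)·(1.25) + (0.25)·(0.25)) / 3 = 2.75/3 = 0.9167
  s[X_1,X_2] = ((-0.75)·(-2.75) + (-0.75)·(2.25) + (1.25)·(1.25) + (0.25)·(-0.75)) / 3 = 1.75/3 = 0.5833
  s[X_2,X_2] = ((-2.75)·(-2.75) + (2.25)·(2.25) + (1.25)·(1.25) + (-0.75)·(-0.75)) / 3 = 14.75/3 = 4.9167
  Sample standard deviations s_i = √(s[i,i]):
  s(X_1) = √(0.9167) = 0.9574
  s(X_2) = √(4.9167) = 2.2174

Step 3 — r_{ij} = s_{ij} / (s_i · s_j):
  r[X_1,X_1] = 1 (diagonal).
  r[X_1,X_2] = 0.5833 / (0.9574 · 2.2174) = 0.5833 / 2.123 = 0.2748
  r[X_2,X_2] = 1 (diagonal).

R is symmetric with unit diagonal. Assembling:

R = [[1, 0.2748],
 [0.2748, 1]]


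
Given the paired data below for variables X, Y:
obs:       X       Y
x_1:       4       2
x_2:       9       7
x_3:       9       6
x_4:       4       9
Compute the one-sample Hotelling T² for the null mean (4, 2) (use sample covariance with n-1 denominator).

Step 1 — sample mean vector:
  mean(X) = (4 + 9 + 9 + 4) / 4 = 26/4 = 6.5
  mean(Y) = (2 + 7 + 6 + 9) / 4 = 24/4 = 6
  x̄ = (6.5, 6),  deviation x̄ - mu_0 = (6.5, 6) - (4, 2) = (2.5, 4).

Step 2 — sample covariance matrix, S[i,j] = (1/(n-1)) · Σ_k (x_{k,i} - mean_i) · (x_{k,j} - mean_j), divisor n-1 = 3:
  S[X,X] = ((-2.5)·(-2.5) + (2.5)·(2.5) + (2.5)·(2.5) + (-2.5)·(-2.5)) / 3 = 25/3 = 8.3333
  S[X,Y] = ((-2.5)·(-4) + (2.5)·(1) + (2.5)·(0) + (-2.5)·(3)) / 3 = 5/3 = 1.6667
  S[Y,Y] = ((-4)·(-4) + (1)·(1) + (0)·(0) + (3)·(3)) / 3 = 26/3 = 8.6667
  S = [[8.3333, 1.6667],
 [1.6667, 8.6667]].

Step 3 — invert S. det(S) = 8.3333·8.6667 - (1.6667)² = 69.4444.
  S^{-1} = (1/det) · [[d, -b], [-b, a]] = [[0.1248, -0.024],
 [-0.024, 0.12]].

Step 4 — quadratic form (x̄ - mu_0)^T · S^{-1} · (x̄ - mu_0):
  S^{-1} · (x̄ - mu_0) = (0.216, 0.42),
  (x̄ - mu_0)^T · [...] = (2.5)·(0.216) + (4)·(0.42) = 2.22.

Step 5 — scale by n: T² = 4 · 2.22 = 8.88.

T² ≈ 8.88


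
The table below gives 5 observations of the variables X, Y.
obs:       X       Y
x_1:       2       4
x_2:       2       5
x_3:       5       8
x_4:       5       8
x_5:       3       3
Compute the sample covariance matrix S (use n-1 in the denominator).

Step 1 — column means:
  mean(X) = (2 + 2 + 5 + 5 + 3) / 5 = 17/5 = 3.4
  mean(Y) = (4 + 5 + 8 + 8 + 3) / 5 = 28/5 = 5.6

Step 2 — sample covariance S[i,j] = (1/(n-1)) · Σ_k (x_{k,i} - mean_i) · (x_{k,j} - mean_j), with n-1 = 4.
  S[X,X] = ((-1.4)·(-1.4) + (-1.4)·(-1.4) + (1.6)·(1.6) + (1.6)·(1.6) + (-0.4)·(-0.4)) / 4 = 9.2/4 = 2.3
  S[X,Y] = ((-1.4)·(-1.6) + (-1.4)·(-0.6) + (1.6)·(2.4) + (1.6)·(2.4) + (-0.4)·(-2.6)) / 4 = 11.8/4 = 2.95
  S[Y,Y] = ((-1.6)·(-1.6) + (-0.6)·(-0.6) + (2.4)·(2.4) + (2.4)·(2.4) + (-2.6)·(-2.6)) / 4 = 21.2/4 = 5.3

S is symmetric (S[j,i] = S[i,j]). Assembling:

S = [[2.3, 2.95],
 [2.95, 5.3]]


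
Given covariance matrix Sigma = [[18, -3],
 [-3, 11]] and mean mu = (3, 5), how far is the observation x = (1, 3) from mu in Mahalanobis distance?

Step 1 — centre the observation: (x - mu) = (-2, -2).

Step 2 — invert Sigma. det(Sigma) = 18·11 - (-3)² = 189.
  Sigma^{-1} = (1/det) · [[d, -b], [-b, a]] = [[0.0582, 0.0159],
 [0.0159, 0.0952]].

Step 3 — form the quadratic (x - mu)^T · Sigma^{-1} · (x - mu):
  Sigma^{-1} · (x - mu) = (-0.1481, -0.2222).
  (x - mu)^T · [Sigma^{-1} · (x - mu)] = (-2)·(-0.1481) + (-2)·(-0.2222) = 0.7407.

Step 4 — take square root: d = √(0.7407) ≈ 0.8607.

d(x, mu) = √(0.7407) ≈ 0.8607


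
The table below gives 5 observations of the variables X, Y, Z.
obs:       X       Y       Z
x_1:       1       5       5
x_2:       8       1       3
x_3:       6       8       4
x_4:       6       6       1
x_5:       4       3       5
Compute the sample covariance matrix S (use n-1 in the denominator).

Step 1 — column means:
  mean(X) = (1 + 8 + 6 + 6 + 4) / 5 = 25/5 = 5
  mean(Y) = (5 + 1 + 8 + 6 + 3) / 5 = 23/5 = 4.6
  mean(Z) = (5 + 3 + 4 + 1 + 5) / 5 = 18/5 = 3.6

Step 2 — sample covariance S[i,j] = (1/(n-1)) · Σ_k (x_{k,i} - mean_i) · (x_{k,j} - mean_j), with n-1 = 4.
  S[X,X] = ((-4)·(-4) + (3)·(3) + (1)·(1) + (1)·(1) + (-1)·(-1)) / 4 = 28/4 = 7
  S[X,Y] = ((-4)·(0.4) + (3)·(-3.6) + (1)·(3.4) + (1)·(1.4) + (-1)·(-1.6)) / 4 = -6/4 = -1.5
  S[X,Z] = ((-4)·(1.4) + (3)·(-0.6) + (1)·(0.4) + (1)·(-2.6) + (-1)·(1.4)) / 4 = -11/4 = -2.75
  S[Y,Y] = ((0.4)·(0.4) + (-3.6)·(-3.6) + (3.4)·(3.4) + (1.4)·(1.4) + (-1.6)·(-1.6)) / 4 = 29.2/4 = 7.3
  S[Y,Z] = ((0.4)·(1.4) + (-3.6)·(-0.6) + (3.4)·(0.4) + (1.4)·(-2.6) + (-1.6)·(1.4)) / 4 = -1.8/4 = -0.45
  S[Z,Z] = ((1.4)·(1.4) + (-0.6)·(-0.6) + (0.4)·(0.4) + (-2.6)·(-2.6) + (1.4)·(1.4)) / 4 = 11.2/4 = 2.8

S is symmetric (S[j,i] = S[i,j]). Assembling:

S = [[7, -1.5, -2.75],
 [-1.5, 7.3, -0.45],
 [-2.75, -0.45, 2.8]]


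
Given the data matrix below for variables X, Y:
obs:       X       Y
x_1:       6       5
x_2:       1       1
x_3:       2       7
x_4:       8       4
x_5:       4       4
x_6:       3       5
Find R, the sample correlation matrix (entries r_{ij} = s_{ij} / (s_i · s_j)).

Step 1 — column means:
  mean(X) = (6 + 1 + 2 + 8 + 4 + 3) / 6 = 24/6 = 4
  mean(Y) = (5 + 1 + 7 + 4 + 4 + 5) / 6 = 26/6 = 4.3333

Step 2 — sample variances and covariances s[i,j] = (1/(n-1)) · Σ_k (x_{k,i} - mean_i) · (x_{k,j} - mean_j), with n-1 = 5:
  s[X,X] = ((2)·(2) + (-3)·(-3) + (-2)·(-2) + (4)·(4) + (0)·(0) + (-1)·(-1)) / 5 = 34/5 = 6.8
  s[X,Y] = ((2)·(0.6667) + (-3)·(-3.3333) + (-2)·(2.6667) + (4)·(-0.3333) + (0)·(-0.3333) + (-1)·(0.6667)) / 5 = 4/5 = 0.8
  s[Y,Y] = ((0.6667)·(0.6667) + (-3.3333)·(-3.3333) + (2.6667)·(2.6667) + (-0.3333)·(-0.3333) + (-0.3333)·(-0.3333) + (0.6667)·(0.6667)) / 5 = 19.3333/5 = 3.8667
  Sample standard deviations s_i = √(s[i,i]):
  s(X) = √(6.8) = 2.6077
  s(Y) = √(3.8667) = 1.9664

Step 3 — r_{ij} = s_{ij} / (s_i · s_j):
  r[X,X] = 1 (diagonal).
  r[X,Y] = 0.8 / (2.6077 · 1.9664) = 0.8 / 5.1277 = 0.156
  r[Y,Y] = 1 (diagonal).

R is symmetric with unit diagonal. Assembling:

R = [[1, 0.156],
 [0.156, 1]]


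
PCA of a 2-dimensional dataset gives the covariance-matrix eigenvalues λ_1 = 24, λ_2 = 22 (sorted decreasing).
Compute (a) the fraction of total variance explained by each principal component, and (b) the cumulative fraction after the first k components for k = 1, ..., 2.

Step 1 — total variance = trace(Sigma) = Σ λ_i = 24 + 22 = 46.

Step 2 — fraction explained by component i = λ_i / Σ λ:
  PC1: 24/46 = 0.5217
  PC2: 22/46 = 0.4783

Step 3 — cumulative fraction after k components = (λ_1 + ... + λ_k) / Σ λ:
  k = 1: 24/46 = 0.5217
  k = 2: (24 + 22)/46 = 46/46 = 1

Summary (fraction, with percent):

explained: PC1 0.5217 (52.17%), PC2 0.4783 (47.83%);  cumulative: 0.5217, 1


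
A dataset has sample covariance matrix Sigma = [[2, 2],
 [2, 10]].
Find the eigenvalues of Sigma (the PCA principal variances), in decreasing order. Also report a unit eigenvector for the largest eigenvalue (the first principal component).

Step 1 — characteristic polynomial of 2×2 Sigma:
  det(Sigma - λI) = λ² - trace · λ + det = 0.
  trace = 2 + 10 = 12, det = 2·10 - (2)² = 16.
Step 2 — discriminant:
  Δ = trace² - 4·det = 144 - 64 = 80.
Step 3 — eigenvalues:
  λ = (trace ± √Δ)/2 = (12 ± 8.9443)/2,
  λ_1 = 10.4721,  λ_2 = 1.5279.

Step 4 — unit eigenvector for λ_1: solve (Sigma - λ_1 I)v = 0. First row:
  (2 - 10.4721)·v_x + (2)·v_y = 0, i.e. (-8.4721)·v_x + (2)·v_y = 0,
  so v ∝ (b, λ_1 - a) = (2, 8.4721) = u.
  ||u|| = √((2)² + (8.4721)²) = √(75.7771) ≈ 8.705,
  v_1 = u/||u|| ≈ (0.2298, 0.9732) (||v_1|| = 1).

λ_1 = 10.4721,  λ_2 = 1.5279;  v_1 ≈ (0.2298, 0.9732)


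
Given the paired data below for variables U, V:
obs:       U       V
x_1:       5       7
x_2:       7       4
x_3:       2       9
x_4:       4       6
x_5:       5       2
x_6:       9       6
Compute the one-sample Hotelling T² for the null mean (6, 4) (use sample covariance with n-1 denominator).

Step 1 — sample mean vector:
  mean(U) = (5 + 7 + 2 + 4 + 5 + 9) / 6 = 32/6 = 5.3333
  mean(V) = (7 + 4 + 9 + 6 + 2 + 6) / 6 = 34/6 = 5.6667
  x̄ = (5.3333, 5.6667),  deviation x̄ - mu_0 = (5.3333, 5.6667) - (6, 4) = (-0.6667, 1.6667).

Step 2 — sample covariance matrix, S[i,j] = (1/(n-1)) · Σ_k (x_{k,i} - mean_i) · (x_{k,j} - mean_j), divisor n-1 = 5:
  S[U,U] = ((-0.3333)·(-0.3333) + (1.6667)·(1.6667) + (-3.3333)·(-3.3333) + (-1.3333)·(-1.3333) + (-0.3333)·(-0.3333) + (3.6667)·(3.6667)) / 5 = 29.3333/5 = 5.8667
  S[U,V] = ((-0.3333)·(1.3333) + (1.6667)·(-1.6667) + (-3.3333)·(3.3333) + (-1.3333)·(0.3333) + (-0.3333)·(-3.6667) + (3.6667)·(0.3333)) / 5 = -12.3333/5 = -2.4667
  S[V,V] = ((1.3333)·(1.3333) + (-1.6667)·(-1.6667) + (3.3333)·(3.3333) + (0.3333)·(0.3333) + (-3.6667)·(-3.6667) + (0.3333)·(0.3333)) / 5 = 29.3333/5 = 5.8667
  S = [[5.8667, -2.4667],
 [-2.4667, 5.8667]].

Step 3 — invert S. det(S) = 5.8667·5.8667 - (-2.4667)² = 28.3333.
  S^{-1} = (1/det) · [[d, -b], [-b, a]] = [[0.2071, 0.0871],
 [0.0871, 0.2071]].

Step 4 — quadratic form (x̄ - mu_0)^T · S^{-1} · (x̄ - mu_0):
  S^{-1} · (x̄ - mu_0) = (0.0071, 0.2871),
  (x̄ - mu_0)^T · [...] = (-0.6667)·(0.0071) + (1.6667)·(0.2871) = 0.4737.

Step 5 — scale by n: T² = 6 · 0.4737 = 2.8424.

T² ≈ 2.8424


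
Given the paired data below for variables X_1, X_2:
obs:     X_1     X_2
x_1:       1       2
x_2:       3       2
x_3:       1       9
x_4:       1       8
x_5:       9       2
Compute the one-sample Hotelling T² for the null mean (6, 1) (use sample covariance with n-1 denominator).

Step 1 — sample mean vector:
  mean(X_1) = (1 + 3 + 1 + 1 + 9) / 5 = 15/5 = 3
  mean(X_2) = (2 + 2 + 9 + 8 + 2) / 5 = 23/5 = 4.6
  x̄ = (3, 4.6),  deviation x̄ - mu_0 = (3, 4.6) - (6, 1) = (-3, 3.6).

Step 2 — sample covariance matrix, S[i,j] = (1/(n-1)) · Σ_k (x_{k,i} - mean_i) · (x_{k,j} - mean_j), divisor n-1 = 4:
  S[X_1,X_1] = ((-2)·(-2) + (0)·(0) + (-2)·(-2) + (-2)·(-2) + (6)·(6)) / 4 = 48/4 = 12
  S[X_1,X_2] = ((-2)·(-2.6) + (0)·(-2.6) + (-2)·(4.4) + (-2)·(3.4) + (6)·(-2.6)) / 4 = -26/4 = -6.5
  S[X_2,X_2] = ((-2.6)·(-2.6) + (-2.6)·(-2.6) + (4.4)·(4.4) + (3.4)·(3.4) + (-2.6)·(-2.6)) / 4 = 51.2/4 = 12.8
  S = [[12, -6.5],
 [-6.5, 12.8]].

Step 3 — invert S. det(S) = 12·12.8 - (-6.5)² = 111.35.
  S^{-1} = (1/det) · [[d, -b], [-b, a]] = [[0.115, 0.0584],
 [0.0584, 0.1078]].

Step 4 — quadratic form (x̄ - mu_0)^T · S^{-1} · (x̄ - mu_0):
  S^{-1} · (x̄ - mu_0) = (-0.1347, 0.2128),
  (x̄ - mu_0)^T · [...] = (-3)·(-0.1347) + (3.6)·(0.2128) = 1.1704.

Step 5 — scale by n: T² = 5 · 1.1704 = 5.8518.

T² ≈ 5.8518


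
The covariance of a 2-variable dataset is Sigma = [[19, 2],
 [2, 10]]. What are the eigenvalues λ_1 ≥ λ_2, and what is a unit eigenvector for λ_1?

Step 1 — characteristic polynomial of 2×2 Sigma:
  det(Sigma - λI) = λ² - trace · λ + det = 0.
  trace = 19 + 10 = 29, det = 19·10 - (2)² = 186.
Step 2 — discriminant:
  Δ = trace² - 4·det = 841 - 744 = 97.
Step 3 — eigenvalues:
  λ = (trace ± √Δ)/2 = (29 ± 9.8489)/2,
  λ_1 = 19.4244,  λ_2 = 9.5756.

Step 4 — unit eigenvector for λ_1: solve (Sigma - λ_1 I)v = 0. First row:
  (19 - 19.4244)·v_x + (2)·v_y = 0, i.e. (-0.4244)·v_x + (2)·v_y = 0,
  so v ∝ (b, λ_1 - a) = (2, 0.4244) = u.
  ||u|| = √((2)² + (0.4244)²) = √(4.1801) ≈ 2.0445,
  v_1 = u/||u|| ≈ (0.9782, 0.2076) (||v_1|| = 1).

λ_1 = 19.4244,  λ_2 = 9.5756;  v_1 ≈ (0.9782, 0.2076)


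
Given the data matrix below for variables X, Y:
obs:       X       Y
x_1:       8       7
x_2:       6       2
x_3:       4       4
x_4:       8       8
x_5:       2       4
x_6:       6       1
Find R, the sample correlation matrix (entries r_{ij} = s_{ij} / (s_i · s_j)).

Step 1 — column means:
  mean(X) = (8 + 6 + 4 + 8 + 2 + 6) / 6 = 34/6 = 5.6667
  mean(Y) = (7 + 2 + 4 + 8 + 4 + 1) / 6 = 26/6 = 4.3333

Step 2 — sample variances and covariances s[i,j] = (1/(n-1)) · Σ_k (x_{k,i} - mean_i) · (x_{k,j} - mean_j), with n-1 = 5:
  s[X,X] = ((2.3333)·(2.3333) + (0.3333)·(0.3333) + (-1.6667)·(-1.6667) + (2.3333)·(2.3333) + (-3.6667)·(-3.6667) + (0.3333)·(0.3333)) / 5 = 27.3333/5 = 5.4667
  s[X,Y] = ((2.3333)·(2.6667) + (0.3333)·(-2.3333) + (-1.6667)·(-0.3333) + (2.3333)·(3.6667) + (-3.6667)·(-0.3333) + (0.3333)·(-3.3333)) / 5 = 14.6667/5 = 2.9333
  s[Y,Y] = ((2.6667)·(2.6667) + (-2.3333)·(-2.3333) + (-0.3333)·(-0.3333) + (3.6667)·(3.6667) + (-0.3333)·(-0.3333) + (-3.3333)·(-3.3333)) / 5 = 37.3333/5 = 7.4667
  Sample standard deviations s_i = √(s[i,i]):
  s(X) = √(5.4667) = 2.3381
  s(Y) = √(7.4667) = 2.7325

Step 3 — r_{ij} = s_{ij} / (s_i · s_j):
  r[X,X] = 1 (diagonal).
  r[X,Y] = 2.9333 / (2.3381 · 2.7325) = 2.9333 / 6.3889 = 0.4591
  r[Y,Y] = 1 (diagonal).

R is symmetric with unit diagonal. Assembling:

R = [[1, 0.4591],
 [0.4591, 1]]


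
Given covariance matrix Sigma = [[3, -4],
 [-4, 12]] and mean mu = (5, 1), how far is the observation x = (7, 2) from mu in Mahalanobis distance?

Step 1 — centre the observation: (x - mu) = (2, 1).

Step 2 — invert Sigma. det(Sigma) = 3·12 - (-4)² = 20.
  Sigma^{-1} = (1/det) · [[d, -b], [-b, a]] = [[0.6, 0.2],
 [0.2, 0.15]].

Step 3 — form the quadratic (x - mu)^T · Sigma^{-1} · (x - mu):
  Sigma^{-1} · (x - mu) = (1.4, 0.55).
  (x - mu)^T · [Sigma^{-1} · (x - mu)] = (2)·(1.4) + (1)·(0.55) = 3.35.

Step 4 — take square root: d = √(3.35) ≈ 1.8303.

d(x, mu) = √(3.35) ≈ 1.8303


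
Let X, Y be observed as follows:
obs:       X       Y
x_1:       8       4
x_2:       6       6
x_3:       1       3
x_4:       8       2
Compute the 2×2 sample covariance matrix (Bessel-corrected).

Step 1 — column means:
  mean(X) = (8 + 6 + 1 + 8) / 4 = 23/4 = 5.75
  mean(Y) = (4 + 6 + 3 + 2) / 4 = 15/4 = 3.75

Step 2 — sample covariance S[i,j] = (1/(n-1)) · Σ_k (x_{k,i} - mean_i) · (x_{k,j} - mean_j), with n-1 = 3.
  S[X,X] = ((2.25)·(2.25) + (0.25)·(0.25) + (-4.75)·(-4.75) + (2.25)·(2.25)) / 3 = 32.75/3 = 10.9167
  S[X,Y] = ((2.25)·(0.25) + (0.25)·(2.25) + (-4.75)·(-0.75) + (2.25)·(-1.75)) / 3 = 0.75/3 = 0.25
  S[Y,Y] = ((0.25)·(0.25) + (2.25)·(2.25) + (-0.75)·(-0.75) + (-1.75)·(-1.75)) / 3 = 8.75/3 = 2.9167

S is symmetric (S[j,i] = S[i,j]). Assembling:

S = [[10.9167, 0.25],
 [0.25, 2.9167]]


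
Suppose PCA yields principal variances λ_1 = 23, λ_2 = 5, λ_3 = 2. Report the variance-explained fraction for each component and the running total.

Step 1 — total variance = trace(Sigma) = Σ λ_i = 23 + 5 + 2 = 30.

Step 2 — fraction explained by component i = λ_i / Σ λ:
  PC1: 23/30 = 0.7667
  PC2: 5/30 = 0.1667
  PC3: 2/30 = 0.0667

Step 3 — cumulative fraction after k components = (λ_1 + ... + λ_k) / Σ λ:
  k = 1: 23/30 = 0.7667
  k = 2: (23 + 5)/30 = 28/30 = 0.9333
  k = 3: (23 + 5 + 2)/30 = 30/30 = 1

Summary (fraction, with percent):

explained: PC1 0.7667 (76.67%), PC2 0.1667 (16.67%), PC3 0.0667 (6.67%);  cumulative: 0.7667, 0.9333, 1


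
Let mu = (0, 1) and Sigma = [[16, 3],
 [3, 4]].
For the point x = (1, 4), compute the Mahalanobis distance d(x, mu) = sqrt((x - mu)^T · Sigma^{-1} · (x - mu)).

Step 1 — centre the observation: (x - mu) = (1, 3).

Step 2 — invert Sigma. det(Sigma) = 16·4 - (3)² = 55.
  Sigma^{-1} = (1/det) · [[d, -b], [-b, a]] = [[0.0727, -0.0545],
 [-0.0545, 0.2909]].

Step 3 — form the quadratic (x - mu)^T · Sigma^{-1} · (x - mu):
  Sigma^{-1} · (x - mu) = (-0.0909, 0.8182).
  (x - mu)^T · [Sigma^{-1} · (x - mu)] = (1)·(-0.0909) + (3)·(0.8182) = 2.3636.

Step 4 — take square root: d = √(2.3636) ≈ 1.5374.

d(x, mu) = √(2.3636) ≈ 1.5374


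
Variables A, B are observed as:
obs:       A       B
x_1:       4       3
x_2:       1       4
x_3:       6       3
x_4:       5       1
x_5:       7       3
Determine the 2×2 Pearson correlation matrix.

Step 1 — column means:
  mean(A) = (4 + 1 + 6 + 5 + 7) / 5 = 23/5 = 4.6
  mean(B) = (3 + 4 + 3 + 1 + 3) / 5 = 14/5 = 2.8

Step 2 — sample variances and covariances s[i,j] = (1/(n-1)) · Σ_k (x_{k,i} - mean_i) · (x_{k,j} - mean_j), with n-1 = 4:
  s[A,A] = ((-0.6)·(-0.6) + (-3.6)·(-3.6) + (1.4)·(1.4) + (0.4)·(0.4) + (2.4)·(2.4)) / 4 = 21.2/4 = 5.3
  s[A,B] = ((-0.6)·(0.2) + (-3.6)·(1.2) + (1.4)·(0.2) + (0.4)·(-1.8) + (2.4)·(0.2)) / 4 = -4.4/4 = -1.1
  s[B,B] = ((0.2)·(0.2) + (1.2)·(1.2) + (0.2)·(0.2) + (-1.8)·(-1.8) + (0.2)·(0.2)) / 4 = 4.8/4 = 1.2
  Sample standard deviations s_i = √(s[i,i]):
  s(A) = √(5.3) = 2.3022
  s(B) = √(1.2) = 1.0954

Step 3 — r_{ij} = s_{ij} / (s_i · s_j):
  r[A,A] = 1 (diagonal).
  r[A,B] = -1.1 / (2.3022 · 1.0954) = -1.1 / 2.5219 = -0.4362
  r[B,B] = 1 (diagonal).

R is symmetric with unit diagonal. Assembling:

R = [[1, -0.4362],
 [-0.4362, 1]]


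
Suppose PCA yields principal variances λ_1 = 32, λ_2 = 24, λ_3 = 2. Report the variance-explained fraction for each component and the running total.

Step 1 — total variance = trace(Sigma) = Σ λ_i = 32 + 24 + 2 = 58.

Step 2 — fraction explained by component i = λ_i / Σ λ:
  PC1: 32/58 = 0.5517
  PC2: 24/58 = 0.4138
  PC3: 2/58 = 0.0345

Step 3 — cumulative fraction after k components = (λ_1 + ... + λ_k) / Σ λ:
  k = 1: 32/58 = 0.5517
  k = 2: (32 + 24)/58 = 56/58 = 0.9655
  k = 3: (32 + 24 + 2)/58 = 58/58 = 1

Summary (fraction, with percent):

explained: PC1 0.5517 (55.17%), PC2 0.4138 (41.38%), PC3 0.0345 (3.45%);  cumulative: 0.5517, 0.9655, 1


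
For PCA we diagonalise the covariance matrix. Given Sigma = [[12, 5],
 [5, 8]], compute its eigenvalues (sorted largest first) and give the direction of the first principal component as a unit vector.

Step 1 — characteristic polynomial of 2×2 Sigma:
  det(Sigma - λI) = λ² - trace · λ + det = 0.
  trace = 12 + 8 = 20, det = 12·8 - (5)² = 71.
Step 2 — discriminant:
  Δ = trace² - 4·det = 400 - 284 = 116.
Step 3 — eigenvalues:
  λ = (trace ± √Δ)/2 = (20 ± 10.7703)/2,
  λ_1 = 15.3852,  λ_2 = 4.6148.

Step 4 — unit eigenvector for λ_1: solve (Sigma - λ_1 I)v = 0. First row:
  (12 - 15.3852)·v_x + (5)·v_y = 0, i.e. (-3.3852)·v_x + (5)·v_y = 0,
  so v ∝ (b, λ_1 - a) = (5, 3.3852) = u.
  ||u|| = √((5)² + (3.3852)²) = √(36.4593) ≈ 6.0382,
  v_1 = u/||u|| ≈ (0.8281, 0.5606) (||v_1|| = 1).

λ_1 = 15.3852,  λ_2 = 4.6148;  v_1 ≈ (0.8281, 0.5606)


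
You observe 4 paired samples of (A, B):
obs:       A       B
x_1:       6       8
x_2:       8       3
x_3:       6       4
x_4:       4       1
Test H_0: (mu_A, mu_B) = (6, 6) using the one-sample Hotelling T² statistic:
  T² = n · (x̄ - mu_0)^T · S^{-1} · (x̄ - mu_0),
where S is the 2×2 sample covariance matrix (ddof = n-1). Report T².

Step 1 — sample mean vector:
  mean(A) = (6 + 8 + 6 + 4) / 4 = 24/4 = 6
  mean(B) = (8 + 3 + 4 + 1) / 4 = 16/4 = 4
  x̄ = (6, 4),  deviation x̄ - mu_0 = (6, 4) - (6, 6) = (0, -2).

Step 2 — sample covariance matrix, S[i,j] = (1/(n-1)) · Σ_k (x_{k,i} - mean_i) · (x_{k,j} - mean_j), divisor n-1 = 3:
  S[A,A] = ((0)·(0) + (2)·(2) + (0)·(0) + (-2)·(-2)) / 3 = 8/3 = 2.6667
  S[A,B] = ((0)·(4) + (2)·(-1) + (0)·(0) + (-2)·(-3)) / 3 = 4/3 = 1.3333
  S[B,B] = ((4)·(4) + (-1)·(-1) + (0)·(0) + (-3)·(-3)) / 3 = 26/3 = 8.6667
  S = [[2.6667, 1.3333],
 [1.3333, 8.6667]].

Step 3 — invert S. det(S) = 2.6667·8.6667 - (1.3333)² = 21.3333.
  S^{-1} = (1/det) · [[d, -b], [-b, a]] = [[0.4062, -0.0625],
 [-0.0625, 0.125]].

Step 4 — quadratic form (x̄ - mu_0)^T · S^{-1} · (x̄ - mu_0):
  S^{-1} · (x̄ - mu_0) = (0.125, -0.25),
  (x̄ - mu_0)^T · [...] = (0)·(0.125) + (-2)·(-0.25) = 0.5.

Step 5 — scale by n: T² = 4 · 0.5 = 2.

T² ≈ 2


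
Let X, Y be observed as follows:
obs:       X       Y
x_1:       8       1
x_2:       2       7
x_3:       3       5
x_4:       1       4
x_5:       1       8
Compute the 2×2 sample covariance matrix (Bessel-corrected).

Step 1 — column means:
  mean(X) = (8 + 2 + 3 + 1 + 1) / 5 = 15/5 = 3
  mean(Y) = (1 + 7 + 5 + 4 + 8) / 5 = 25/5 = 5

Step 2 — sample covariance S[i,j] = (1/(n-1)) · Σ_k (x_{k,i} - mean_i) · (x_{k,j} - mean_j), with n-1 = 4.
  S[X,X] = ((5)·(5) + (-1)·(-1) + (0)·(0) + (-2)·(-2) + (-2)·(-2)) / 4 = 34/4 = 8.5
  S[X,Y] = ((5)·(-4) + (-1)·(2) + (0)·(0) + (-2)·(-1) + (-2)·(3)) / 4 = -26/4 = -6.5
  S[Y,Y] = ((-4)·(-4) + (2)·(2) + (0)·(0) + (-1)·(-1) + (3)·(3)) / 4 = 30/4 = 7.5

S is symmetric (S[j,i] = S[i,j]). Assembling:

S = [[8.5, -6.5],
 [-6.5, 7.5]]


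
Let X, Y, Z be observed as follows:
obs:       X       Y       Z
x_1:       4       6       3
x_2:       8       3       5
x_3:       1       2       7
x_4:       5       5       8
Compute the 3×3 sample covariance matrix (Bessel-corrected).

Step 1 — column means:
  mean(X) = (4 + 8 + 1 + 5) / 4 = 18/4 = 4.5
  mean(Y) = (6 + 3 + 2 + 5) / 4 = 16/4 = 4
  mean(Z) = (3 + 5 + 7 + 8) / 4 = 23/4 = 5.75

Step 2 — sample covariance S[i,j] = (1/(n-1)) · Σ_k (x_{k,i} - mean_i) · (x_{k,j} - mean_j), with n-1 = 3.
  S[X,X] = ((-0.5)·(-0.5) + (3.5)·(3.5) + (-3.5)·(-3.5) + (0.5)·(0.5)) / 3 = 25/3 = 8.3333
  S[X,Y] = ((-0.5)·(2) + (3.5)·(-1) + (-3.5)·(-2) + (0.5)·(1)) / 3 = 3/3 = 1
  S[X,Z] = ((-0.5)·(-2.75) + (3.5)·(-0.75) + (-3.5)·(1.25) + (0.5)·(2.25)) / 3 = -4.5/3 = -1.5
  S[Y,Y] = ((2)·(2) + (-1)·(-1) + (-2)·(-2) + (1)·(1)) / 3 = 10/3 = 3.3333
  S[Y,Z] = ((2)·(-2.75) + (-1)·(-0.75) + (-2)·(1.25) + (1)·(2.25)) / 3 = -5/3 = -1.6667
  S[Z,Z] = ((-2.75)·(-2.75) + (-0.75)·(-0.75) + (1.25)·(1.25) + (2.25)·(2.25)) / 3 = 14.75/3 = 4.9167

S is symmetric (S[j,i] = S[i,j]). Assembling:

S = [[8.3333, 1, -1.5],
 [1, 3.3333, -1.6667],
 [-1.5, -1.6667, 4.9167]]


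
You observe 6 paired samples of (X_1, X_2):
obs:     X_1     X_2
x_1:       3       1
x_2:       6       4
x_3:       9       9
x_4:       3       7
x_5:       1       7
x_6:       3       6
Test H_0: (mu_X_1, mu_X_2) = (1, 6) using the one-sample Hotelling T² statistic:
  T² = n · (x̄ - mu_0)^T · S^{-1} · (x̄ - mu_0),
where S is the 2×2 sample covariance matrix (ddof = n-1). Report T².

Step 1 — sample mean vector:
  mean(X_1) = (3 + 6 + 9 + 3 + 1 + 3) / 6 = 25/6 = 4.1667
  mean(X_2) = (1 + 4 + 9 + 7 + 7 + 6) / 6 = 34/6 = 5.6667
  x̄ = (4.1667, 5.6667),  deviation x̄ - mu_0 = (4.1667, 5.6667) - (1, 6) = (3.1667, -0.3333).

Step 2 — sample covariance matrix, S[i,j] = (1/(n-1)) · Σ_k (x_{k,i} - mean_i) · (x_{k,j} - mean_j), divisor n-1 = 5:
  S[X_1,X_1] = ((-1.1667)·(-1.1667) + (1.8333)·(1.8333) + (4.8333)·(4.8333) + (-1.1667)·(-1.1667) + (-3.1667)·(-3.1667) + (-1.1667)·(-1.1667)) / 5 = 40.8333/5 = 8.1667
  S[X_1,X_2] = ((-1.1667)·(-4.6667) + (1.8333)·(-1.6667) + (4.8333)·(3.3333) + (-1.1667)·(1.3333) + (-3.1667)·(1.3333) + (-1.1667)·(0.3333)) / 5 = 12.3333/5 = 2.4667
  S[X_2,X_2] = ((-4.6667)·(-4.6667) + (-1.6667)·(-1.6667) + (3.3333)·(3.3333) + (1.3333)·(1.3333) + (1.3333)·(1.3333) + (0.3333)·(0.3333)) / 5 = 39.3333/5 = 7.8667
  S = [[8.1667, 2.4667],
 [2.4667, 7.8667]].

Step 3 — invert S. det(S) = 8.1667·7.8667 - (2.4667)² = 58.16.
  S^{-1} = (1/det) · [[d, -b], [-b, a]] = [[0.1353, -0.0424],
 [-0.0424, 0.1404]].

Step 4 — quadratic form (x̄ - mu_0)^T · S^{-1} · (x̄ - mu_0):
  S^{-1} · (x̄ - mu_0) = (0.4425, -0.1811),
  (x̄ - mu_0)^T · [...] = (3.1667)·(0.4425) + (-0.3333)·(-0.1811) = 1.4615.

Step 5 — scale by n: T² = 6 · 1.4615 = 8.7689.

T² ≈ 8.7689


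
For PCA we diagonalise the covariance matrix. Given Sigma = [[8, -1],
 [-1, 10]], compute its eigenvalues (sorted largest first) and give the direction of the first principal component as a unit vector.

Step 1 — characteristic polynomial of 2×2 Sigma:
  det(Sigma - λI) = λ² - trace · λ + det = 0.
  trace = 8 + 10 = 18, det = 8·10 - (-1)² = 79.
Step 2 — discriminant:
  Δ = trace² - 4·det = 324 - 316 = 8.
Step 3 — eigenvalues:
  λ = (trace ± √Δ)/2 = (18 ± 2.8284)/2,
  λ_1 = 10.4142,  λ_2 = 7.5858.

Step 4 — unit eigenvector for λ_1: solve (Sigma - λ_1 I)v = 0. First row:
  (8 - 10.4142)·v_x + (-1)·v_y = 0, i.e. (-2.4142)·v_x + (-1)·v_y = 0,
  so v ∝ (b, λ_1 - a) = (-1, 2.4142); multiply by -1 so the first entry is positive: u = (1, -2.4142).
  ||u|| = √((1)² + (-2.4142)²) = √(6.8284) ≈ 2.6131,
  v_1 = u/||u|| ≈ (0.3827, -0.9239) (||v_1|| = 1).

λ_1 = 10.4142,  λ_2 = 7.5858;  v_1 ≈ (0.3827, -0.9239)


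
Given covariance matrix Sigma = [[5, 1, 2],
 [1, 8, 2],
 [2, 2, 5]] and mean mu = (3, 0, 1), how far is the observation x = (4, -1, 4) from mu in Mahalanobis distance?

Step 1 — centre the observation: (x - mu) = (1, -1, 3).

Step 2 — invert Sigma (cofactor / det for 3×3, or solve directly):
  Sigma^{-1} = [[0.2384, -0.0066, -0.0927],
 [-0.0066, 0.1391, -0.053],
 [-0.0927, -0.053, 0.2583]].

Step 3 — form the quadratic (x - mu)^T · Sigma^{-1} · (x - mu):
  Sigma^{-1} · (x - mu) = (-0.0331, -0.3046, 0.7351).
  (x - mu)^T · [Sigma^{-1} · (x - mu)] = (1)·(-0.0331) + (-1)·(-0.3046) + (3)·(0.7351) = 2.4768.

Step 4 — take square root: d = √(2.4768) ≈ 1.5738.

d(x, mu) = √(2.4768) ≈ 1.5738


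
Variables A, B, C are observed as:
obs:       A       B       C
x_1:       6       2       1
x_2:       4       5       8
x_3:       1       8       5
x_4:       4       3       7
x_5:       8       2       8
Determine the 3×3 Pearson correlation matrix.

Step 1 — column means:
  mean(A) = (6 + 4 + 1 + 4 + 8) / 5 = 23/5 = 4.6
  mean(B) = (2 + 5 + 8 + 3 + 2) / 5 = 20/5 = 4
  mean(C) = (1 + 8 + 5 + 7 + 8) / 5 = 29/5 = 5.8

Step 2 — sample variances and covariances s[i,j] = (1/(n-1)) · Σ_k (x_{k,i} - mean_i) · (x_{k,j} - mean_j), with n-1 = 4:
  s[A,A] = ((1.4)·(1.4) + (-0.6)·(-0.6) + (-3.6)·(-3.6) + (-0.6)·(-0.6) + (3.4)·(3.4)) / 4 = 27.2/4 = 6.8
  s[A,B] = ((1.4)·(-2) + (-0.6)·(1) + (-3.6)·(4) + (-0.6)·(-1) + (3.4)·(-2)) / 4 = -24/4 = -6
  s[A,C] = ((1.4)·(-4.8) + (-0.6)·(2.2) + (-3.6)·(-0.8) + (-0.6)·(1.2) + (3.4)·(2.2)) / 4 = 1.6/4 = 0.4
  s[B,B] = ((-2)·(-2) + (1)·(1) + (4)·(4) + (-1)·(-1) + (-2)·(-2)) / 4 = 26/4 = 6.5
  s[B,C] = ((-2)·(-4.8) + (1)·(2.2) + (4)·(-0.8) + (-1)·(1.2) + (-2)·(2.2)) / 4 = 3/4 = 0.75
  s[C,C] = ((-4.8)·(-4.8) + (2.2)·(2.2) + (-0.8)·(-0.8) + (1.2)·(1.2) + (2.2)·(2.2)) / 4 = 34.8/4 = 8.7
  Sample standard deviations s_i = √(s[i,i]):
  s(A) = √(6.8) = 2.6077
  s(B) = √(6.5) = 2.5495
  s(C) = √(8.7) = 2.9496

Step 3 — r_{ij} = s_{ij} / (s_i · s_j):
  r[A,A] = 1 (diagonal).
  r[A,B] = -6 / (2.6077 · 2.5495) = -6 / 6.6483 = -0.9025
  r[A,C] = 0.4 / (2.6077 · 2.9496) = 0.4 / 7.6916 = 0.052
  r[B,B] = 1 (diagonal).
  r[B,C] = 0.75 / (2.5495 · 2.9496) = 0.75 / 7.52 = 0.0997
  r[C,C] = 1 (diagonal).

R is symmetric with unit diagonal. Assembling:

R = [[1, -0.9025, 0.052],
 [-0.9025, 1, 0.0997],
 [0.052, 0.0997, 1]]


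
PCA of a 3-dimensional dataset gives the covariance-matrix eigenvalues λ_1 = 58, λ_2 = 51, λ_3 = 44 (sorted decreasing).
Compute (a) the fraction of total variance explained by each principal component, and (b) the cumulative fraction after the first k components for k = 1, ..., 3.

Step 1 — total variance = trace(Sigma) = Σ λ_i = 58 + 51 + 44 = 153.

Step 2 — fraction explained by component i = λ_i / Σ λ:
  PC1: 58/153 = 0.3791
  PC2: 51/153 = 0.3333
  PC3: 44/153 = 0.2876

Step 3 — cumulative fraction after k components = (λ_1 + ... + λ_k) / Σ λ:
  k = 1: 58/153 = 0.3791
  k = 2: (58 + 51)/153 = 109/153 = 0.7124
  k = 3: (58 + 51 + 44)/153 = 153/153 = 1

Summary (fraction, with percent):

explained: PC1 0.3791 (37.91%), PC2 0.3333 (33.33%), PC3 0.2876 (28.76%);  cumulative: 0.3791, 0.7124, 1


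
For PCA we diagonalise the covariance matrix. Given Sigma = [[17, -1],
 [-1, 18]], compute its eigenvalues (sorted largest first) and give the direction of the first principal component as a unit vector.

Step 1 — characteristic polynomial of 2×2 Sigma:
  det(Sigma - λI) = λ² - trace · λ + det = 0.
  trace = 17 + 18 = 35, det = 17·18 - (-1)² = 305.
Step 2 — discriminant:
  Δ = trace² - 4·det = 1225 - 1220 = 5.
Step 3 — eigenvalues:
  λ = (trace ± √Δ)/2 = (35 ± 2.2361)/2,
  λ_1 = 18.618,  λ_2 = 16.382.

Step 4 — unit eigenvector for λ_1: solve (Sigma - λ_1 I)v = 0. First row:
  (17 - 18.618)·v_x + (-1)·v_y = 0, i.e. (-1.618)·v_x + (-1)·v_y = 0,
  so v ∝ (b, λ_1 - a) = (-1, 1.618); multiply by -1 so the first entry is positive: u = (1, -1.618).
  ||u|| = √((1)² + (-1.618)²) = √(3.618) ≈ 1.9021,
  v_1 = u/||u|| ≈ (0.5257, -0.8507) (||v_1|| = 1).

λ_1 = 18.618,  λ_2 = 16.382;  v_1 ≈ (0.5257, -0.8507)


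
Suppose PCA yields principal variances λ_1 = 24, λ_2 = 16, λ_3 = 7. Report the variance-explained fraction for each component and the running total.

Step 1 — total variance = trace(Sigma) = Σ λ_i = 24 + 16 + 7 = 47.

Step 2 — fraction explained by component i = λ_i / Σ λ:
  PC1: 24/47 = 0.5106
  PC2: 16/47 = 0.3404
  PC3: 7/47 = 0.1489

Step 3 — cumulative fraction after k components = (λ_1 + ... + λ_k) / Σ λ:
  k = 1: 24/47 = 0.5106
  k = 2: (24 + 16)/47 = 40/47 = 0.8511
  k = 3: (24 + 16 + 7)/47 = 47/47 = 1

Summary (fraction, with percent):

explained: PC1 0.5106 (51.06%), PC2 0.3404 (34.04%), PC3 0.1489 (14.89%);  cumulative: 0.5106, 0.8511, 1


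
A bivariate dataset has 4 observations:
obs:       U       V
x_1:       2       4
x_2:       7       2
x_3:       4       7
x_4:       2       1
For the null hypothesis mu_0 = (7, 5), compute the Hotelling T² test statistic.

Step 1 — sample mean vector:
  mean(U) = (2 + 7 + 4 + 2) / 4 = 15/4 = 3.75
  mean(V) = (4 + 2 + 7 + 1) / 4 = 14/4 = 3.5
  x̄ = (3.75, 3.5),  deviation x̄ - mu_0 = (3.75, 3.5) - (7, 5) = (-3.25, -1.5).

Step 2 — sample covariance matrix, S[i,j] = (1/(n-1)) · Σ_k (x_{k,i} - mean_i) · (x_{k,j} - mean_j), divisor n-1 = 3:
  S[U,U] = ((-1.75)·(-1.75) + (3.25)·(3.25) + (0.25)·(0.25) + (-1.75)·(-1.75)) / 3 = 16.75/3 = 5.5833
  S[U,V] = ((-1.75)·(0.5) + (3.25)·(-1.5) + (0.25)·(3.5) + (-1.75)·(-2.5)) / 3 = -0.5/3 = -0.1667
  S[V,V] = ((0.5)·(0.5) + (-1.5)·(-1.5) + (3.5)·(3.5) + (-2.5)·(-2.5)) / 3 = 21/3 = 7
  S = [[5.5833, -0.1667],
 [-0.1667, 7]].

Step 3 — invert S. det(S) = 5.5833·7 - (-0.1667)² = 39.0556.
  S^{-1} = (1/det) · [[d, -b], [-b, a]] = [[0.1792, 0.0043],
 [0.0043, 0.143]].

Step 4 — quadratic form (x̄ - mu_0)^T · S^{-1} · (x̄ - mu_0):
  S^{-1} · (x̄ - mu_0) = (-0.5889, -0.2283),
  (x̄ - mu_0)^T · [...] = (-3.25)·(-0.5889) + (-1.5)·(-0.2283) = 2.2564.

Step 5 — scale by n: T² = 4 · 2.2564 = 9.0256.

T² ≈ 9.0256


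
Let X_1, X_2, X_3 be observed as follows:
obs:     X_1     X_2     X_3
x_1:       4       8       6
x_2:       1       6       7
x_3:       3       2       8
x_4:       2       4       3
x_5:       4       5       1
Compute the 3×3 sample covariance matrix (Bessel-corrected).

Step 1 — column means:
  mean(X_1) = (4 + 1 + 3 + 2 + 4) / 5 = 14/5 = 2.8
  mean(X_2) = (8 + 6 + 2 + 4 + 5) / 5 = 25/5 = 5
  mean(X_3) = (6 + 7 + 8 + 3 + 1) / 5 = 25/5 = 5

Step 2 — sample covariance S[i,j] = (1/(n-1)) · Σ_k (x_{k,i} - mean_i) · (x_{k,j} - mean_j), with n-1 = 4.
  S[X_1,X_1] = ((1.2)·(1.2) + (-1.8)·(-1.8) + (0.2)·(0.2) + (-0.8)·(-0.8) + (1.2)·(1.2)) / 4 = 6.8/4 = 1.7
  S[X_1,X_2] = ((1.2)·(3) + (-1.8)·(1) + (0.2)·(-3) + (-0.8)·(-1) + (1.2)·(0)) / 4 = 2/4 = 0.5
  S[X_1,X_3] = ((1.2)·(1) + (-1.8)·(2) + (0.2)·(3) + (-0.8)·(-2) + (1.2)·(-4)) / 4 = -5/4 = -1.25
  S[X_2,X_2] = ((3)·(3) + (1)·(1) + (-3)·(-3) + (-1)·(-1) + (0)·(0)) / 4 = 20/4 = 5
  S[X_2,X_3] = ((3)·(1) + (1)·(2) + (-3)·(3) + (-1)·(-2) + (0)·(-4)) / 4 = -2/4 = -0.5
  S[X_3,X_3] = ((1)·(1) + (2)·(2) + (3)·(3) + (-2)·(-2) + (-4)·(-4)) / 4 = 34/4 = 8.5

S is symmetric (S[j,i] = S[i,j]). Assembling:

S = [[1.7, 0.5, -1.25],
 [0.5, 5, -0.5],
 [-1.25, -0.5, 8.5]]


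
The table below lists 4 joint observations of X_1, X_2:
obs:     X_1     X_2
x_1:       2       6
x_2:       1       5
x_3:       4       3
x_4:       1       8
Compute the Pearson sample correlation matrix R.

Step 1 — column means:
  mean(X_1) = (2 + 1 + 4 + 1) / 4 = 8/4 = 2
  mean(X_2) = (6 + 5 + 3 + 8) / 4 = 22/4 = 5.5

Step 2 — sample variances and covariances s[i,j] = (1/(n-1)) · Σ_k (x_{k,i} - mean_i) · (x_{k,j} - mean_j), with n-1 = 3:
  s[X_1,X_1] = ((0)·(0) + (-1)·(-1) + (2)·(2) + (-1)·(-1)) / 3 = 6/3 = 2
  s[X_1,X_2] = ((0)·(0.5) + (-1)·(-0.5) + (2)·(-2.5) + (-1)·(2.5)) / 3 = -7/3 = -2.3333
  s[X_2,X_2] = ((0.5)·(0.5) + (-0.5)·(-0.5) + (-2.5)·(-2.5) + (2.5)·(2.5)) / 3 = 13/3 = 4.3333
  Sample standard deviations s_i = √(s[i,i]):
  s(X_1) = √(2) = 1.4142
  s(X_2) = √(4.3333) = 2.0817

Step 3 — r_{ij} = s_{ij} / (s_i · s_j):
  r[X_1,X_1] = 1 (diagonal).
  r[X_1,X_2] = -2.3333 / (1.4142 · 2.0817) = -2.3333 / 2.9439 = -0.7926
  r[X_2,X_2] = 1 (diagonal).

R is symmetric with unit diagonal. Assembling:

R = [[1, -0.7926],
 [-0.7926, 1]]


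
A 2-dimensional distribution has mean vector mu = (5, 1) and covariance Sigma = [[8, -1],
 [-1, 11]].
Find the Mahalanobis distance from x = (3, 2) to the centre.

Step 1 — centre the observation: (x - mu) = (-2, 1).

Step 2 — invert Sigma. det(Sigma) = 8·11 - (-1)² = 87.
  Sigma^{-1} = (1/det) · [[d, -b], [-b, a]] = [[0.1264, 0.0115],
 [0.0115, 0.092]].

Step 3 — form the quadratic (x - mu)^T · Sigma^{-1} · (x - mu):
  Sigma^{-1} · (x - mu) = (-0.2414, 0.069).
  (x - mu)^T · [Sigma^{-1} · (x - mu)] = (-2)·(-0.2414) + (1)·(0.069) = 0.5517.

Step 4 — take square root: d = √(0.5517) ≈ 0.7428.

d(x, mu) = √(0.5517) ≈ 0.7428


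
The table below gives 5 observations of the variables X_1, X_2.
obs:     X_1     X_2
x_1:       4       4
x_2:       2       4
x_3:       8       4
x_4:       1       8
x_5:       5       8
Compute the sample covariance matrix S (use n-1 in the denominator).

Step 1 — column means:
  mean(X_1) = (4 + 2 + 8 + 1 + 5) / 5 = 20/5 = 4
  mean(X_2) = (4 + 4 + 4 + 8 + 8) / 5 = 28/5 = 5.6

Step 2 — sample covariance S[i,j] = (1/(n-1)) · Σ_k (x_{k,i} - mean_i) · (x_{k,j} - mean_j), with n-1 = 4.
  S[X_1,X_1] = ((0)·(0) + (-2)·(-2) + (4)·(4) + (-3)·(-3) + (1)·(1)) / 4 = 30/4 = 7.5
  S[X_1,X_2] = ((0)·(-1.6) + (-2)·(-1.6) + (4)·(-1.6) + (-3)·(2.4) + (1)·(2.4)) / 4 = -8/4 = -2
  S[X_2,X_2] = ((-1.6)·(-1.6) + (-1.6)·(-1.6) + (-1.6)·(-1.6) + (2.4)·(2.4) + (2.4)·(2.4)) / 4 = 19.2/4 = 4.8

S is symmetric (S[j,i] = S[i,j]). Assembling:

S = [[7.5, -2],
 [-2, 4.8]]


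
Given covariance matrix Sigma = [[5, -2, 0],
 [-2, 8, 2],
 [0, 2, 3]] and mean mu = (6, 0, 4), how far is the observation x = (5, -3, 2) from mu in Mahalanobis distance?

Step 1 — centre the observation: (x - mu) = (-1, -3, -2).

Step 2 — invert Sigma (cofactor / det for 3×3, or solve directly):
  Sigma^{-1} = [[0.2273, 0.0682, -0.0455],
 [0.0682, 0.1705, -0.1136],
 [-0.0455, -0.1136, 0.4091]].

Step 3 — form the quadratic (x - mu)^T · Sigma^{-1} · (x - mu):
  Sigma^{-1} · (x - mu) = (-0.3409, -0.3523, -0.4318).
  (x - mu)^T · [Sigma^{-1} · (x - mu)] = (-1)·(-0.3409) + (-3)·(-0.3523) + (-2)·(-0.4318) = 2.2614.

Step 4 — take square root: d = √(2.2614) ≈ 1.5038.

d(x, mu) = √(2.2614) ≈ 1.5038


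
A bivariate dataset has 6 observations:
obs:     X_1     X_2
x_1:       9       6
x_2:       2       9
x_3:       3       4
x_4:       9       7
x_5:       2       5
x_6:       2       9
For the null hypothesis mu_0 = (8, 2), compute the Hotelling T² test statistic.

Step 1 — sample mean vector:
  mean(X_1) = (9 + 2 + 3 + 9 + 2 + 2) / 6 = 27/6 = 4.5
  mean(X_2) = (6 + 9 + 4 + 7 + 5 + 9) / 6 = 40/6 = 6.6667
  x̄ = (4.5, 6.6667),  deviation x̄ - mu_0 = (4.5, 6.6667) - (8, 2) = (-3.5, 4.6667).

Step 2 — sample covariance matrix, S[i,j] = (1/(n-1)) · Σ_k (x_{k,i} - mean_i) · (x_{k,j} - mean_j), divisor n-1 = 5:
  S[X_1,X_1] = ((4.5)·(4.5) + (-2.5)·(-2.5) + (-1.5)·(-1.5) + (4.5)·(4.5) + (-2.5)·(-2.5) + (-2.5)·(-2.5)) / 5 = 61.5/5 = 12.3
  S[X_1,X_2] = ((4.5)·(-0.6667) + (-2.5)·(2.3333) + (-1.5)·(-2.6667) + (4.5)·(0.3333) + (-2.5)·(-1.6667) + (-2.5)·(2.3333)) / 5 = -5/5 = -1
  S[X_2,X_2] = ((-0.6667)·(-0.6667) + (2.3333)·(2.3333) + (-2.6667)·(-2.6667) + (0.3333)·(0.3333) + (-1.6667)·(-1.6667) + (2.3333)·(2.3333)) / 5 = 21.3333/5 = 4.2667
  S = [[12.3, -1],
 [-1, 4.2667]].

Step 3 — invert S. det(S) = 12.3·4.2667 - (-1)² = 51.48.
  S^{-1} = (1/det) · [[d, -b], [-b, a]] = [[0.0829, 0.0194],
 [0.0194, 0.2389]].

Step 4 — quadratic form (x̄ - mu_0)^T · S^{-1} · (x̄ - mu_0):
  S^{-1} · (x̄ - mu_0) = (-0.1994, 1.047),
  (x̄ - mu_0)^T · [...] = (-3.5)·(-0.1994) + (4.6667)·(1.047) = 5.584.

Step 5 — scale by n: T² = 6 · 5.584 = 33.5043.

T² ≈ 33.5043


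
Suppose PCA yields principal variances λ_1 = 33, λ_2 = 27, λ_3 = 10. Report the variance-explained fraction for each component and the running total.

Step 1 — total variance = trace(Sigma) = Σ λ_i = 33 + 27 + 10 = 70.

Step 2 — fraction explained by component i = λ_i / Σ λ:
  PC1: 33/70 = 0.4714
  PC2: 27/70 = 0.3857
  PC3: 10/70 = 0.1429

Step 3 — cumulative fraction after k components = (λ_1 + ... + λ_k) / Σ λ:
  k = 1: 33/70 = 0.4714
  k = 2: (33 + 27)/70 = 60/70 = 0.8571
  k = 3: (33 + 27 + 10)/70 = 70/70 = 1

Summary (fraction, with percent):

explained: PC1 0.4714 (47.14%), PC2 0.3857 (38.57%), PC3 0.1429 (14.29%);  cumulative: 0.4714, 0.8571, 1


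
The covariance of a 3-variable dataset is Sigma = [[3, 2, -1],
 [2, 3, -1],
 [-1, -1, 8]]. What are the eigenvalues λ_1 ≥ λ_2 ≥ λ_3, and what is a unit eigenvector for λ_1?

Step 1 — characteristic polynomial p(λ) = det(λI - Sigma) = λ³ - tr·λ² + c_1·λ - det, where tr = trace, c_1 = sum of the principal 2×2 minors, det = det(Sigma):
  tr = 3 + 3 + 8 = 14,
  c_1 = (3·3 - (2)²) + (3·8 - (-1)²) + (3·8 - (-1)²) = 5 + 23 + 23 = 51,
  det = 3·(3·8 - (-1)²) - (2)·((2)·8 - (-1)·(-1)) + (-1)·((2)·(-1) - 3·(-1)) = 3·(23) - (2)·(15) + (-1)·(1) = 38.
  So p(λ) = λ³ - 14λ² + 51λ - 38.
Step 2 — look for an integer root (rational root theorem: any rational root is an integer divisor of 38). Testing λ = 1:
  p(1) = 1 - 14 + 51 - 38 = 0  ✓
  Dividing out (λ - 1): p(λ) = (λ - 1)(λ² - 13λ + 38).
Step 3 — remaining eigenvalues from the quadratic λ² - 13λ + 38 = 0:
  Δ = 13² - 4·38 = 169 - 152 = 17,  λ = (13 ± √17)/2 = (13 ± 4.1231)/2 ≈ 8.5616 or 4.4384.
  Sorted: λ_1 = 8.5616,  λ_2 = 4.4384,  λ_3 = 1  (check: sum = 14 = tr ✓).

Step 4 — unit eigenvector for λ_1 ≈ 8.5616: v spans the null space of (Sigma - λ_1 I), whose rows are
  r_1 = (-5.5616, 2, -1),  r_2 = (2, -5.5616, -1),  r_3 = (-1, -1, -0.5616).
  v is orthogonal to every row, so take v ∝ r_1 × r_2 = ((2)·(-1) - (-1)·(-5.5616), (-1)·(2) - (-5.5616)·(-1), (-5.5616)·(-5.5616) - (2)·(2)) ≈ (-7.5616, -7.5616, 26.9309).
  Rescale (multiply by -1 so the first nonzero entry is positive): u = (7.5616, 7.5616, -26.9309).
  ||u|| = √((7.5616)² + (7.5616)² + (-26.9309)²) = √(839.6259) ≈ 28.9763,  v_1 = u/||u|| ≈ (0.261, 0.261, -0.9294) (||v_1|| = 1).

λ_1 = 8.5616,  λ_2 = 4.4384,  λ_3 = 1;  v_1 ≈ (0.261, 0.261, -0.9294)
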